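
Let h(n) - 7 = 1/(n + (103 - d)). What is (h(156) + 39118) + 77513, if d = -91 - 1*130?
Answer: 55986241/480 ≈ 1.1664e+5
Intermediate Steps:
d = -221 (d = -91 - 130 = -221)
h(n) = 7 + 1/(324 + n) (h(n) = 7 + 1/(n + (103 - 1*(-221))) = 7 + 1/(n + (103 + 221)) = 7 + 1/(n + 324) = 7 + 1/(324 + n))
(h(156) + 39118) + 77513 = ((2269 + 7*156)/(324 + 156) + 39118) + 77513 = ((2269 + 1092)/480 + 39118) + 77513 = ((1/480)*3361 + 39118) + 77513 = (3361/480 + 39118) + 77513 = 18780001/480 + 77513 = 55986241/480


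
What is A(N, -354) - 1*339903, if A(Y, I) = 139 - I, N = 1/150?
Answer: -339410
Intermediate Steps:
N = 1/150 ≈ 0.0066667
A(N, -354) - 1*339903 = (139 - 1*(-354)) - 1*339903 = (139 + 354) - 339903 = 493 - 339903 = -339410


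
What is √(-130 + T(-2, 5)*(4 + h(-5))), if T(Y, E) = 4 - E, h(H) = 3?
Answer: I*√137 ≈ 11.705*I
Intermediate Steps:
√(-130 + T(-2, 5)*(4 + h(-5))) = √(-130 + (4 - 1*5)*(4 + 3)) = √(-130 + (4 - 5)*7) = √(-130 - 1*7) = √(-130 - 7) = √(-137) = I*√137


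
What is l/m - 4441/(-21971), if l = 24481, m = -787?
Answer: -534376984/17291177 ≈ -30.905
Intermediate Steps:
l/m - 4441/(-21971) = 24481/(-787) - 4441/(-21971) = 24481*(-1/787) - 4441*(-1/21971) = -24481/787 + 4441/21971 = -534376984/17291177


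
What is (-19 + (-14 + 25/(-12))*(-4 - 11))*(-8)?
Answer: -1778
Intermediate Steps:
(-19 + (-14 + 25/(-12))*(-4 - 11))*(-8) = (-19 + (-14 + 25*(-1/12))*(-15))*(-8) = (-19 + (-14 - 25/12)*(-15))*(-8) = (-19 - 193/12*(-15))*(-8) = (-19 + 965/4)*(-8) = (889/4)*(-8) = -1778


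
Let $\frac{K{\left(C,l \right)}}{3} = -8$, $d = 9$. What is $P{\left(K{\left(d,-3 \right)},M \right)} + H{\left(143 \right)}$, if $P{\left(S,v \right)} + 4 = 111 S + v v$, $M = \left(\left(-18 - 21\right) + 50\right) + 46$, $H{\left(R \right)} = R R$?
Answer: $21030$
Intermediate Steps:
$H{\left(R \right)} = R^{2}$
$M = 57$ ($M = \left(-39 + 50\right) + 46 = 11 + 46 = 57$)
$K{\left(C,l \right)} = -24$ ($K{\left(C,l \right)} = 3 \left(-8\right) = -24$)
$P{\left(S,v \right)} = -4 + v^{2} + 111 S$ ($P{\left(S,v \right)} = -4 + \left(111 S + v v\right) = -4 + \left(111 S + v^{2}\right) = -4 + \left(v^{2} + 111 S\right) = -4 + v^{2} + 111 S$)
$P{\left(K{\left(d,-3 \right)},M \right)} + H{\left(143 \right)} = \left(-4 + 57^{2} + 111 \left(-24\right)\right) + 143^{2} = \left(-4 + 3249 - 2664\right) + 20449 = 581 + 20449 = 21030$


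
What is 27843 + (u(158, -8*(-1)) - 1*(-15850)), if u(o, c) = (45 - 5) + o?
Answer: 43891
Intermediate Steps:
u(o, c) = 40 + o
27843 + (u(158, -8*(-1)) - 1*(-15850)) = 27843 + ((40 + 158) - 1*(-15850)) = 27843 + (198 + 15850) = 27843 + 16048 = 43891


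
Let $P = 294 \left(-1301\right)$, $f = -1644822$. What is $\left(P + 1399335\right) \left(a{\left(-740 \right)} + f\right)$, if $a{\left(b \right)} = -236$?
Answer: $-1672762421778$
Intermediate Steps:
$P = -382494$
$\left(P + 1399335\right) \left(a{\left(-740 \right)} + f\right) = \left(-382494 + 1399335\right) \left(-236 - 1644822\right) = 1016841 \left(-1645058\right) = -1672762421778$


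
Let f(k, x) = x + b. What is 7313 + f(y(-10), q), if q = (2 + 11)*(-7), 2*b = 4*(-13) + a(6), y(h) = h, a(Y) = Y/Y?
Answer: 14393/2 ≈ 7196.5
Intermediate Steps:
a(Y) = 1
b = -51/2 (b = (4*(-13) + 1)/2 = (-52 + 1)/2 = (½)*(-51) = -51/2 ≈ -25.500)
q = -91 (q = 13*(-7) = -91)
f(k, x) = -51/2 + x (f(k, x) = x - 51/2 = -51/2 + x)
7313 + f(y(-10), q) = 7313 + (-51/2 - 91) = 7313 - 233/2 = 14393/2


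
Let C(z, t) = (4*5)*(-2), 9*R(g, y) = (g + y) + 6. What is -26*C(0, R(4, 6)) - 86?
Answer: 954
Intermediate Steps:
R(g, y) = ⅔ + g/9 + y/9 (R(g, y) = ((g + y) + 6)/9 = (6 + g + y)/9 = ⅔ + g/9 + y/9)
C(z, t) = -40 (C(z, t) = 20*(-2) = -40)
-26*C(0, R(4, 6)) - 86 = -26*(-40) - 86 = 1040 - 86 = 954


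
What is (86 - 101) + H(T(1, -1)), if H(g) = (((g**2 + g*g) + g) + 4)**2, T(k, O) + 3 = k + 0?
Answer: 85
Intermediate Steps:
T(k, O) = -3 + k (T(k, O) = -3 + (k + 0) = -3 + k)
H(g) = (4 + g + 2*g**2)**2 (H(g) = (((g**2 + g**2) + g) + 4)**2 = ((2*g**2 + g) + 4)**2 = ((g + 2*g**2) + 4)**2 = (4 + g + 2*g**2)**2)
(86 - 101) + H(T(1, -1)) = (86 - 101) + (4 + (-3 + 1) + 2*(-3 + 1)**2)**2 = -15 + (4 - 2 + 2*(-2)**2)**2 = -15 + (4 - 2 + 2*4)**2 = -15 + (4 - 2 + 8)**2 = -15 + 10**2 = -15 + 100 = 85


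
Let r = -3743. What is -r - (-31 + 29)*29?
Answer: 3801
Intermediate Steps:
-r - (-31 + 29)*29 = -1*(-3743) - (-31 + 29)*29 = 3743 - (-2)*29 = 3743 - 1*(-58) = 3743 + 58 = 3801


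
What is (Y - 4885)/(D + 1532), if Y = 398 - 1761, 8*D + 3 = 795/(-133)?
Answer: -3323936/814427 ≈ -4.0813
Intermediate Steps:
D = -597/532 (D = -3/8 + (795/(-133))/8 = -3/8 + (795*(-1/133))/8 = -3/8 + (⅛)*(-795/133) = -3/8 - 795/1064 = -597/532 ≈ -1.1222)
Y = -1363
(Y - 4885)/(D + 1532) = (-1363 - 4885)/(-597/532 + 1532) = -6248/814427/532 = -6248*532/814427 = -3323936/814427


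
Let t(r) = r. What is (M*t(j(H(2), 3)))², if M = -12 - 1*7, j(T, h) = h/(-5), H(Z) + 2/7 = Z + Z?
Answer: 3249/25 ≈ 129.96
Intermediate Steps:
H(Z) = -2/7 + 2*Z (H(Z) = -2/7 + (Z + Z) = -2/7 + 2*Z)
j(T, h) = -h/5 (j(T, h) = h*(-⅕) = -h/5)
M = -19 (M = -12 - 7 = -19)
(M*t(j(H(2), 3)))² = (-(-19)*3/5)² = (-19*(-⅗))² = (57/5)² = 3249/25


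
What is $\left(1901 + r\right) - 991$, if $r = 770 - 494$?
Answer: $1186$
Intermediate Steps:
$r = 276$ ($r = 770 - 494 = 276$)
$\left(1901 + r\right) - 991 = \left(1901 + 276\right) - 991 = 2177 - 991 = 1186$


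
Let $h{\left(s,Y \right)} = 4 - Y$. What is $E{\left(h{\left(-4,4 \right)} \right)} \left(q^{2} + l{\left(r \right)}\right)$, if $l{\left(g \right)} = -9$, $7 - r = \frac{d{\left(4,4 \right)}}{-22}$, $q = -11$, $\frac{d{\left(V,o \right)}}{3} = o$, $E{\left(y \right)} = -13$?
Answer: $-1456$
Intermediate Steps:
$d{\left(V,o \right)} = 3 o$
$r = \frac{83}{11}$ ($r = 7 - \frac{3 \cdot 4}{-22} = 7 - 12 \left(- \frac{1}{22}\right) = 7 - - \frac{6}{11} = 7 + \frac{6}{11} = \frac{83}{11} \approx 7.5455$)
$E{\left(h{\left(-4,4 \right)} \right)} \left(q^{2} + l{\left(r \right)}\right) = - 13 \left(\left(-11\right)^{2} - 9\right) = - 13 \left(121 - 9\right) = \left(-13\right) 112 = -1456$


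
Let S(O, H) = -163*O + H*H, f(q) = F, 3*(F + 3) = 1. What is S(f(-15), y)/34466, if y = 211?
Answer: 134867/103398 ≈ 1.3043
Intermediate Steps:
F = -8/3 (F = -3 + (⅓)*1 = -3 + ⅓ = -8/3 ≈ -2.6667)
f(q) = -8/3
S(O, H) = H² - 163*O (S(O, H) = -163*O + H² = H² - 163*O)
S(f(-15), y)/34466 = (211² - 163*(-8/3))/34466 = (44521 + 1304/3)*(1/34466) = (134867/3)*(1/34466) = 134867/103398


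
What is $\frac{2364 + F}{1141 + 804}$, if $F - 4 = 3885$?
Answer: $\frac{6253}{1945} \approx 3.2149$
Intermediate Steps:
$F = 3889$ ($F = 4 + 3885 = 3889$)
$\frac{2364 + F}{1141 + 804} = \frac{2364 + 3889}{1141 + 804} = \frac{6253}{1945}$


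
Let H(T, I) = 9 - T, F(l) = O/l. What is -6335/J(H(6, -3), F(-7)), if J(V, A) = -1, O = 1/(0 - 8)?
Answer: 6335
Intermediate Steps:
O = -⅛ (O = 1/(-8) = -⅛ ≈ -0.12500)
F(l) = -1/(8*l)
-6335/J(H(6, -3), F(-7)) = -6335/(-1) = -6335*(-1) = 6335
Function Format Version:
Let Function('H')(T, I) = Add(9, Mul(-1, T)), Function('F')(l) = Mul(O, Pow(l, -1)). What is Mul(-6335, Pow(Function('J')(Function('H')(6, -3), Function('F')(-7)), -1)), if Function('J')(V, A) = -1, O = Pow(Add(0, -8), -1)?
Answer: 6335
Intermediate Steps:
O = Rational(-1, 8) (O = Pow(-8, -1) = Rational(-1, 8) ≈ -0.12500)
Function('F')(l) = Mul(Rational(-1, 8), Pow(l, -1))
Mul(-6335, Pow(Function('J')(Function('H')(6, -3), Function('F')(-7)), -1)) = Mul(-6335, Pow(-1, -1)) = Mul(-6335, -1) = 6335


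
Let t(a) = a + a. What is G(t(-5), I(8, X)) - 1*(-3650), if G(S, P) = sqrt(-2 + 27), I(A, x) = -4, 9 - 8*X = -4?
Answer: 3655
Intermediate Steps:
t(a) = 2*a
X = 13/8 (X = 9/8 - (-1)*2*1/4 = 9/8 - (-1)*2/4 = 9/8 - 1/8*(-4) = 9/8 + 1/2 = 13/8 ≈ 1.6250)
G(S, P) = 5 (G(S, P) = sqrt(25) = 5)
G(t(-5), I(8, X)) - 1*(-3650) = 5 - 1*(-3650) = 5 + 3650 = 3655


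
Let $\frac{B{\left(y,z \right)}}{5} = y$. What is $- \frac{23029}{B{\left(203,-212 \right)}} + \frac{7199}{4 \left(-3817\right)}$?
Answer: $- \frac{358913757}{15497020} \approx -23.16$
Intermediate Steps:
$B{\left(y,z \right)} = 5 y$
$- \frac{23029}{B{\left(203,-212 \right)}} + \frac{7199}{4 \left(-3817\right)} = - \frac{23029}{5 \cdot 203} + \frac{7199}{4 \left(-3817\right)} = - \frac{23029}{1015} + \frac{7199}{-15268} = \left(-23029\right) \frac{1}{1015} + 7199 \left(- \frac{1}{15268}\right) = - \frac{23029}{1015} - \frac{7199}{15268} = - \frac{358913757}{15497020}$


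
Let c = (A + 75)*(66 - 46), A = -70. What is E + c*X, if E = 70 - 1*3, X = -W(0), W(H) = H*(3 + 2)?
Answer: 67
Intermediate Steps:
W(H) = 5*H (W(H) = H*5 = 5*H)
X = 0 (X = -5*0 = -1*0 = 0)
c = 100 (c = (-70 + 75)*(66 - 46) = 5*20 = 100)
E = 67 (E = 70 - 3 = 67)
E + c*X = 67 + 100*0 = 67 + 0 = 67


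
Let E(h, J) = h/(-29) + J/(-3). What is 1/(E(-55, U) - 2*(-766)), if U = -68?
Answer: 87/135421 ≈ 0.00064244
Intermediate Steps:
E(h, J) = -J/3 - h/29 (E(h, J) = h*(-1/29) + J*(-1/3) = -h/29 - J/3 = -J/3 - h/29)
1/(E(-55, U) - 2*(-766)) = 1/((-1/3*(-68) - 1/29*(-55)) - 2*(-766)) = 1/((68/3 + 55/29) + 1532) = 1/(2137/87 + 1532) = 1/(135421/87) = 87/135421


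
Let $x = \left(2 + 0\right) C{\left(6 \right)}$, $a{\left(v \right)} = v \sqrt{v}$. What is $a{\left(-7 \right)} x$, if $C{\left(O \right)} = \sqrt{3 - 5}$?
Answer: $14 \sqrt{14} \approx 52.383$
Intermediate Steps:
$C{\left(O \right)} = i \sqrt{2}$ ($C{\left(O \right)} = \sqrt{-2} = i \sqrt{2}$)
$a{\left(v \right)} = v^{\frac{3}{2}}$
$x = 2 i \sqrt{2}$ ($x = \left(2 + 0\right) i \sqrt{2} = 2 i \sqrt{2} \approx 2.8284 i$)
$a{\left(-7 \right)} x = \left(-7\right)^{\frac{3}{2}} \cdot 2 i \sqrt{2} = - 7 i \sqrt{7} \cdot 2 i \sqrt{2} = 14 \sqrt{14}$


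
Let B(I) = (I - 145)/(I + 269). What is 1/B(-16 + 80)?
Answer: -37/9 ≈ -4.1111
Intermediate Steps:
B(I) = (-145 + I)/(269 + I)
1/B(-16 + 80) = 1/((-145 + (-16 + 80))/(269 + (-16 + 80))) = 1/((-145 + 64)/(269 + 64)) = 1/(-81/333) = 1/((1/333)*(-81)) = 1/(-9/37) = -37/9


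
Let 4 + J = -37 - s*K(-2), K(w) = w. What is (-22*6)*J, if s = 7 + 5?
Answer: 2244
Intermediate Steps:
s = 12
J = -17 (J = -4 + (-37 - 12*(-2)) = -4 + (-37 - 1*(-24)) = -4 + (-37 + 24) = -4 - 13 = -17)
(-22*6)*J = -22*6*(-17) = -132*(-17) = 2244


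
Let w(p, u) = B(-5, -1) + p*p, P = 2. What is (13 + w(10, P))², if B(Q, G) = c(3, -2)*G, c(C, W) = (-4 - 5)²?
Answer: 1024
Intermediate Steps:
c(C, W) = 81 (c(C, W) = (-9)² = 81)
B(Q, G) = 81*G
w(p, u) = -81 + p² (w(p, u) = 81*(-1) + p*p = -81 + p²)
(13 + w(10, P))² = (13 + (-81 + 10²))² = (13 + (-81 + 100))² = (13 + 19)² = 32² = 1024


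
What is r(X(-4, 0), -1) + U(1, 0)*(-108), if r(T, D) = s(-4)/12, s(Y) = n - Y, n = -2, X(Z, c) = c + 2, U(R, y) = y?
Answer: 1/6 ≈ 0.16667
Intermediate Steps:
X(Z, c) = 2 + c
s(Y) = -2 - Y
r(T, D) = 1/6 (r(T, D) = (-2 - 1*(-4))/12 = (-2 + 4)*(1/12) = 2*(1/12) = 1/6)
r(X(-4, 0), -1) + U(1, 0)*(-108) = 1/6 + 0*(-108) = 1/6 + 0 = 1/6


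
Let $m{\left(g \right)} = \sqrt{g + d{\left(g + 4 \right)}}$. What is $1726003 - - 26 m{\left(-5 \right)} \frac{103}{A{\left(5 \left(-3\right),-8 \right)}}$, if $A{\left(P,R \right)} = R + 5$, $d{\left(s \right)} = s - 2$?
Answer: $1726003 - \frac{5356 i \sqrt{2}}{3} \approx 1.726 \cdot 10^{6} - 2524.8 i$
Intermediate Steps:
$d{\left(s \right)} = -2 + s$ ($d{\left(s \right)} = s - 2 = -2 + s$)
$m{\left(g \right)} = \sqrt{2 + 2 g}$ ($m{\left(g \right)} = \sqrt{g + \left(-2 + \left(g + 4\right)\right)} = \sqrt{g + \left(-2 + \left(4 + g\right)\right)} = \sqrt{g + \left(2 + g\right)} = \sqrt{2 + 2 g}$)
$A{\left(P,R \right)} = 5 + R$
$1726003 - - 26 m{\left(-5 \right)} \frac{103}{A{\left(5 \left(-3\right),-8 \right)}} = 1726003 - - 26 \sqrt{2 + 2 \left(-5\right)} \frac{103}{5 - 8} = 1726003 - - 26 \sqrt{2 - 10} \frac{103}{-3} = 1726003 - - 26 \sqrt{-8} \cdot 103 \left(- \frac{1}{3}\right) = 1726003 - - 26 \cdot 2 i \sqrt{2} \left(- \frac{103}{3}\right) = 1726003 - - 52 i \sqrt{2} \left(- \frac{103}{3}\right) = 1726003 - \frac{5356 i \sqrt{2}}{3}$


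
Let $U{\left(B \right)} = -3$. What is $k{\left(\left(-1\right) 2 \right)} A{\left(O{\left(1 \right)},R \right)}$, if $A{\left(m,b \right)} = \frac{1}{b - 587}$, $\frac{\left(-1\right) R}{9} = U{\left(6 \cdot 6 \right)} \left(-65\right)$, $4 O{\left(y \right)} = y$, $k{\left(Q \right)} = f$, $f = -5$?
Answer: $\frac{5}{2342} \approx 0.0021349$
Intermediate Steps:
$k{\left(Q \right)} = -5$
$O{\left(y \right)} = \frac{y}{4}$
$R = -1755$ ($R = - 9 \left(\left(-3\right) \left(-65\right)\right) = \left(-9\right) 195 = -1755$)
$A{\left(m,b \right)} = \frac{1}{-587 + b}$
$k{\left(\left(-1\right) 2 \right)} A{\left(O{\left(1 \right)},R \right)} = - \frac{5}{-587 - 1755} = - \frac{5}{-2342} = \left(-5\right) \left(- \frac{1}{2342}\right) = \frac{5}{2342}$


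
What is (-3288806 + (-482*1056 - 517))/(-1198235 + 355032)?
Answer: 3798315/843203 ≈ 4.5046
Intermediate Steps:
(-3288806 + (-482*1056 - 517))/(-1198235 + 355032) = (-3288806 + (-508992 - 517))/(-843203) = (-3288806 - 509509)*(-1/843203) = -3798315*(-1/843203) = 3798315/843203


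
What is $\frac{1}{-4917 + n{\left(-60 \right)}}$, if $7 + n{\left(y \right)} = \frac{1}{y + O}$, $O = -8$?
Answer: $- \frac{68}{334833} \approx -0.00020309$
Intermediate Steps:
$n{\left(y \right)} = -7 + \frac{1}{-8 + y}$ ($n{\left(y \right)} = -7 + \frac{1}{y - 8} = -7 + \frac{1}{-8 + y}$)
$\frac{1}{-4917 + n{\left(-60 \right)}} = \frac{1}{-4917 + \frac{57 - -420}{-8 - 60}} = \frac{1}{-4917 + \frac{57 + 420}{-68}} = \frac{1}{-4917 - \frac{477}{68}} = \frac{1}{- \frac{334833}{68}} = - \frac{68}{334833}$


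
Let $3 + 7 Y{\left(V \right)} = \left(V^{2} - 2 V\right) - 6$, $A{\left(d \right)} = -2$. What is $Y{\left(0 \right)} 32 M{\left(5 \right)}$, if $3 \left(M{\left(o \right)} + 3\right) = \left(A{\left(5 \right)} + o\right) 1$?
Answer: $\frac{576}{7} \approx 82.286$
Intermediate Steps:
$Y{\left(V \right)} = - \frac{9}{7} - \frac{2 V}{7} + \frac{V^{2}}{7}$ ($Y{\left(V \right)} = - \frac{3}{7} + \frac{\left(V^{2} - 2 V\right) - 6}{7} = - \frac{3}{7} + \frac{-6 + V^{2} - 2 V}{7} = - \frac{3}{7} - \left(\frac{6}{7} - \frac{V^{2}}{7} + \frac{2 V}{7}\right) = - \frac{9}{7} - \frac{2 V}{7} + \frac{V^{2}}{7}$)
$M{\left(o \right)} = - \frac{11}{3} + \frac{o}{3}$ ($M{\left(o \right)} = -3 + \frac{\left(-2 + o\right) 1}{3} = -3 + \frac{-2 + o}{3} = -3 + \left(- \frac{2}{3} + \frac{o}{3}\right) = - \frac{11}{3} + \frac{o}{3}$)
$Y{\left(0 \right)} 32 M{\left(5 \right)} = \left(- \frac{9}{7} - 0 + \frac{0^{2}}{7}\right) 32 \left(- \frac{11}{3} + \frac{1}{3} \cdot 5\right) = \left(- \frac{9}{7} + 0 + \frac{1}{7} \cdot 0\right) 32 \left(- \frac{11}{3} + \frac{5}{3}\right) = \left(- \frac{9}{7} + 0 + 0\right) 32 \left(-2\right) = \left(- \frac{9}{7}\right) 32 \left(-2\right) = \left(- \frac{288}{7}\right) \left(-2\right) = \frac{576}{7}$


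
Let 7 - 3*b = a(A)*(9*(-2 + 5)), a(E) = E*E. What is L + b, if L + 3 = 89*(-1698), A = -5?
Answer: -454043/3 ≈ -1.5135e+5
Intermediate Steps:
a(E) = E**2
L = -151125 (L = -3 + 89*(-1698) = -3 - 151122 = -151125)
b = -668/3 (b = 7/3 - (-5)**2*9*(-2 + 5)/3 = 7/3 - 25*9*3/3 = 7/3 - 25*27/3 = 7/3 - 1/3*675 = 7/3 - 225 = -668/3 ≈ -222.67)
L + b = -151125 - 668/3 = -454043/3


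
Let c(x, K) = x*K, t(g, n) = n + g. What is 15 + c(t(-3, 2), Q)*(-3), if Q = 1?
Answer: 18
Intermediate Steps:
t(g, n) = g + n
c(x, K) = K*x
15 + c(t(-3, 2), Q)*(-3) = 15 + (1*(-3 + 2))*(-3) = 15 + (1*(-1))*(-3) = 15 - 1*(-3) = 15 + 3 = 18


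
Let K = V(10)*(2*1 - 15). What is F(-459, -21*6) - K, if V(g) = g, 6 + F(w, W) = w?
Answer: -335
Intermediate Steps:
F(w, W) = -6 + w
K = -130 (K = 10*(2*1 - 15) = 10*(2 - 15) = 10*(-13) = -130)
F(-459, -21*6) - K = (-6 - 459) - 1*(-130) = -465 + 130 = -335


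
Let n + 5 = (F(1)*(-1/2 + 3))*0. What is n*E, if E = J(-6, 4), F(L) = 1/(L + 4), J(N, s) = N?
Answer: 30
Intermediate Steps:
F(L) = 1/(4 + L)
E = -6
n = -5 (n = -5 + ((-1/2 + 3)/(4 + 1))*0 = -5 + ((-1*1/2 + 3)/5)*0 = -5 + ((-1/2 + 3)/5)*0 = -5 + ((1/5)*(5/2))*0 = -5 + (1/2)*0 = -5 + 0 = -5)
n*E = -5*(-6) = 30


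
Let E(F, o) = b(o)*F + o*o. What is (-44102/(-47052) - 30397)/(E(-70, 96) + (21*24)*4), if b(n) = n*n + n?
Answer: 715097771/15070943808 ≈ 0.047449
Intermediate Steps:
b(n) = n + n² (b(n) = n² + n = n + n²)
E(F, o) = o² + F*o*(1 + o) (E(F, o) = (o*(1 + o))*F + o*o = F*o*(1 + o) + o² = o² + F*o*(1 + o))
(-44102/(-47052) - 30397)/(E(-70, 96) + (21*24)*4) = (-44102/(-47052) - 30397)/(96*(96 - 70*(1 + 96)) + (21*24)*4) = (-44102*(-1/47052) - 30397)/(96*(96 - 70*97) + 504*4) = (22051/23526 - 30397)/(96*(96 - 6790) + 2016) = -715097771/(23526*(96*(-6694) + 2016)) = -715097771/(23526*(-642624 + 2016)) = -715097771/23526/(-640608) = -715097771/23526*(-1/640608) = 715097771/15070943808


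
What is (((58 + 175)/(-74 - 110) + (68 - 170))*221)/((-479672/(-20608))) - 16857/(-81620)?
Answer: -282197360201/287873740 ≈ -980.28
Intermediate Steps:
(((58 + 175)/(-74 - 110) + (68 - 170))*221)/((-479672/(-20608))) - 16857/(-81620) = ((233/(-184) - 102)*221)/((-479672*(-1/20608))) - 16857*(-1/81620) = ((233*(-1/184) - 102)*221)/(59959/2576) + 16857/81620 = ((-233/184 - 102)*221)*(2576/59959) + 16857/81620 = -19001/184*221*(2576/59959) + 16857/81620 = -4199221/184*2576/59959 + 16857/81620 = -3458182/3527 + 16857/81620 = -282197360201/287873740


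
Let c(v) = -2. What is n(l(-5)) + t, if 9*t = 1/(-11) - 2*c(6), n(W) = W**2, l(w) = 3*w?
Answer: 22318/99 ≈ 225.43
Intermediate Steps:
t = 43/99 (t = (1/(-11) - 2*(-2))/9 = (-1/11 + 4)/9 = (1/9)*(43/11) = 43/99 ≈ 0.43434)
n(l(-5)) + t = (3*(-5))**2 + 43/99 = (-15)**2 + 43/99 = 225 + 43/99 = 22318/99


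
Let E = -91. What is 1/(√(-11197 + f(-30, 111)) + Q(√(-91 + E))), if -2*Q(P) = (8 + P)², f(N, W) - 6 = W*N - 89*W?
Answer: I/(-20*√61 + 8*√182 + 59*I) ≈ 0.010152 - 0.008307*I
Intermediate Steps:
f(N, W) = 6 - 89*W + N*W (f(N, W) = 6 + (W*N - 89*W) = 6 + (N*W - 89*W) = 6 + (-89*W + N*W) = 6 - 89*W + N*W)
Q(P) = -(8 + P)²/2
1/(√(-11197 + f(-30, 111)) + Q(√(-91 + E))) = 1/(√(-11197 + (6 - 89*111 - 30*111)) - (8 + √(-91 - 91))²/2) = 1/(√(-11197 + (6 - 9879 - 3330)) - (8 + √(-182))²/2) = 1/(√(-11197 - 13203) - (8 + I*√182)²/2) = 1/(√(-24400) - (8 + I*√182)²/2) = 1/(20*I*√61 - (8 + I*√182)²/2) = 1/(-(8 + I*√182)²/2 + 20*I*√61)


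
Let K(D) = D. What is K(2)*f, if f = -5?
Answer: -10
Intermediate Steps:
K(2)*f = 2*(-5) = -10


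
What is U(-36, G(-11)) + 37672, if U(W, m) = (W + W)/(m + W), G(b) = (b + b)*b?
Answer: 3880180/103 ≈ 37672.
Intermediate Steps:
G(b) = 2*b² (G(b) = (2*b)*b = 2*b²)
U(W, m) = 2*W/(W + m) (U(W, m) = (2*W)/(W + m) = 2*W/(W + m))
U(-36, G(-11)) + 37672 = 2*(-36)/(-36 + 2*(-11)²) + 37672 = 2*(-36)/(-36 + 2*121) + 37672 = 2*(-36)/(-36 + 242) + 37672 = 2*(-36)/206 + 37672 = 2*(-36)*(1/206) + 37672 = -36/103 + 37672 = 3880180/103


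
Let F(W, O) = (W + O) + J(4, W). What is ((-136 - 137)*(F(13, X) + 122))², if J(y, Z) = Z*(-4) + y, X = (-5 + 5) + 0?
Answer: 564110001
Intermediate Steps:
X = 0 (X = 0 + 0 = 0)
J(y, Z) = y - 4*Z (J(y, Z) = -4*Z + y = y - 4*Z)
F(W, O) = 4 + O - 3*W (F(W, O) = (W + O) + (4 - 4*W) = (O + W) + (4 - 4*W) = 4 + O - 3*W)
((-136 - 137)*(F(13, X) + 122))² = ((-136 - 137)*((4 + 0 - 3*13) + 122))² = (-273*((4 + 0 - 39) + 122))² = (-273*(-35 + 122))² = (-273*87)² = (-23751)² = 564110001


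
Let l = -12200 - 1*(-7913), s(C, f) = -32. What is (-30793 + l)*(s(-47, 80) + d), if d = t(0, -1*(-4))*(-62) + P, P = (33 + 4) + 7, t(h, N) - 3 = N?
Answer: 14803760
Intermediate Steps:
t(h, N) = 3 + N
P = 44 (P = 37 + 7 = 44)
l = -4287 (l = -12200 + 7913 = -4287)
d = -390 (d = (3 - 1*(-4))*(-62) + 44 = (3 + 4)*(-62) + 44 = 7*(-62) + 44 = -434 + 44 = -390)
(-30793 + l)*(s(-47, 80) + d) = (-30793 - 4287)*(-32 - 390) = -35080*(-422) = 14803760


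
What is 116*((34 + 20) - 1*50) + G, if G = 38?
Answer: 502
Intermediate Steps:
116*((34 + 20) - 1*50) + G = 116*((34 + 20) - 1*50) + 38 = 116*(54 - 50) + 38 = 116*4 + 38 = 464 + 38 = 502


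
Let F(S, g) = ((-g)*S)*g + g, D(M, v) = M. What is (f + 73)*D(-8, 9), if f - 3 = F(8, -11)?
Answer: 7224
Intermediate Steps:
F(S, g) = g - S*g² (F(S, g) = (-S*g)*g + g = -S*g² + g = g - S*g²)
f = -976 (f = 3 - 11*(1 - 1*8*(-11)) = 3 - 11*(1 + 88) = 3 - 11*89 = 3 - 979 = -976)
(f + 73)*D(-8, 9) = (-976 + 73)*(-8) = -903*(-8) = 7224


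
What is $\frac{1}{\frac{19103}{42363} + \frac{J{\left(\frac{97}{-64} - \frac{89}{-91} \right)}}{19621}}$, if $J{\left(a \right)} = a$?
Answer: $\frac{4840934559552}{2182818825959} \approx 2.2177$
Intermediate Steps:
$\frac{1}{\frac{19103}{42363} + \frac{J{\left(\frac{97}{-64} - \frac{89}{-91} \right)}}{19621}} = \frac{1}{\frac{19103}{42363} + \frac{\frac{97}{-64} - \frac{89}{-91}}{19621}} = \frac{1}{19103 \cdot \frac{1}{42363} + \left(97 \left(- \frac{1}{64}\right) - - \frac{89}{91}\right) \frac{1}{19621}} = \frac{1}{\frac{19103}{42363} + \left(- \frac{97}{64} + \frac{89}{91}\right) \frac{1}{19621}} = \frac{1}{\frac{19103}{42363} - \frac{3131}{114272704}} = \frac{1}{\frac{2182818825959}{4840934559552}} = \frac{4840934559552}{2182818825959}$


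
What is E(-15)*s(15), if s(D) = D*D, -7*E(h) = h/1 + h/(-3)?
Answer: 2250/7 ≈ 321.43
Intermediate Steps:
E(h) = -2*h/21 (E(h) = -(h/1 + h/(-3))/7 = -(h*1 + h*(-1/3))/7 = -(h - h/3)/7 = -2*h/21)
s(D) = D**2
E(-15)*s(15) = -2/21*(-15)*15**2 = (10/7)*225 = 2250/7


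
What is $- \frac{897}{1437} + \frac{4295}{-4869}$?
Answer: $- \frac{3513136}{2332251} \approx -1.5063$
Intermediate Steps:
$- \frac{897}{1437} + \frac{4295}{-4869} = \left(-897\right) \frac{1}{1437} + 4295 \left(- \frac{1}{4869}\right) = - \frac{299}{479} - \frac{4295}{4869} = - \frac{3513136}{2332251}$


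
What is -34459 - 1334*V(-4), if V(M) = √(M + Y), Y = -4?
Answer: -34459 - 2668*I*√2 ≈ -34459.0 - 3773.1*I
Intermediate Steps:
V(M) = √(-4 + M) (V(M) = √(M - 4) = √(-4 + M))
-34459 - 1334*V(-4) = -34459 - 1334*√(-4 - 4) = -34459 - 1334*√(-8) = -34459 - 1334*2*I*√2 = -34459 - 2668*I*√2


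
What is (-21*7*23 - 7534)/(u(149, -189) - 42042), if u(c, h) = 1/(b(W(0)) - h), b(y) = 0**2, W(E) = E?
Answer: 2062935/7945937 ≈ 0.25962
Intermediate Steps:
b(y) = 0
u(c, h) = -1/h (u(c, h) = 1/(0 - h) = 1/(-h) = -1/h)
(-21*7*23 - 7534)/(u(149, -189) - 42042) = (-21*7*23 - 7534)/(-1/(-189) - 42042) = (-147*23 - 7534)/(-1*(-1/189) - 42042) = (-3381 - 7534)/(1/189 - 42042) = -10915/(-7945937/189) = -10915*(-189/7945937) = 2062935/7945937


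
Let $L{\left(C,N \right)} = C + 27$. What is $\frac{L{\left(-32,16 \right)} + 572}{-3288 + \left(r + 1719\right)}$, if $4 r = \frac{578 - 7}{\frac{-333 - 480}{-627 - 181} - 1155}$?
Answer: $- \frac{528686109}{1463093305} \approx -0.36135$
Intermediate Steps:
$L{\left(C,N \right)} = 27 + C$
$r = - \frac{115342}{932427}$ ($r = \frac{\left(578 - 7\right) \frac{1}{\frac{-333 - 480}{-627 - 181} - 1155}}{4} = \frac{571 \frac{1}{- \frac{813}{-808} - 1155}}{4} = \frac{571 \frac{1}{\left(-813\right) \left(- \frac{1}{808}\right) - 1155}}{4} = \frac{571 \frac{1}{\frac{813}{808} - 1155}}{4} = \frac{571 \frac{1}{- \frac{932427}{808}}}{4} = \frac{571 \left(- \frac{808}{932427}\right)}{4} = \frac{1}{4} \left(- \frac{461368}{932427}\right) = - \frac{115342}{932427} \approx -0.1237$)
$\frac{L{\left(-32,16 \right)} + 572}{-3288 + \left(r + 1719\right)} = \frac{\left(27 - 32\right) + 572}{-3288 + \left(- \frac{115342}{932427} + 1719\right)} = \frac{-5 + 572}{-3288 + \frac{1602726671}{932427}} = \frac{567}{- \frac{1463093305}{932427}} = 567 \left(- \frac{932427}{1463093305}\right) = - \frac{528686109}{1463093305}$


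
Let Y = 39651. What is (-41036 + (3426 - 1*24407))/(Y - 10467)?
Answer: -62017/29184 ≈ -2.1250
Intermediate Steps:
(-41036 + (3426 - 1*24407))/(Y - 10467) = (-41036 + (3426 - 1*24407))/(39651 - 10467) = (-41036 + (3426 - 24407))/29184 = (-41036 - 20981)*(1/29184) = -62017*1/29184 = -62017/29184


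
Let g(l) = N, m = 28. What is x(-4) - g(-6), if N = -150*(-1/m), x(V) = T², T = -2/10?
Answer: -1861/350 ≈ -5.3171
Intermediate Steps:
T = -⅕ (T = -2*⅒ = -⅕ ≈ -0.20000)
x(V) = 1/25 (x(V) = (-⅕)² = 1/25)
N = 75/14 (N = -150/((-1*28)) = -150/(-28) = -150*(-1/28) = 75/14 ≈ 5.3571)
g(l) = 75/14
x(-4) - g(-6) = 1/25 - 1*75/14 = 1/25 - 75/14 = -1861/350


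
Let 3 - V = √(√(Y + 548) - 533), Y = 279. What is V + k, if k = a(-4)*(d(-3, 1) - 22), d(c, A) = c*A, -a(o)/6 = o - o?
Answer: 3 - √(-533 + √827) ≈ 3.0 - 22.455*I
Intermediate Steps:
a(o) = 0 (a(o) = -6*(o - o) = -6*0 = 0)
d(c, A) = A*c
k = 0 (k = 0*(1*(-3) - 22) = 0*(-3 - 22) = 0*(-25) = 0)
V = 3 - √(-533 + √827) (V = 3 - √(√(279 + 548) - 533) = 3 - √(√827 - 533) = 3 - √(-533 + √827) ≈ 3.0 - 22.455*I)
V + k = (3 - √(-533 + √827)) + 0 = 3 - √(-533 + √827)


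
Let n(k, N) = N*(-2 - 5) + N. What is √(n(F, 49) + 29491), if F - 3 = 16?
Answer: √29197 ≈ 170.87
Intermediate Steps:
F = 19 (F = 3 + 16 = 19)
n(k, N) = -6*N (n(k, N) = N*(-7) + N = -7*N + N = -6*N)
√(n(F, 49) + 29491) = √(-6*49 + 29491) = √(-294 + 29491) = √29197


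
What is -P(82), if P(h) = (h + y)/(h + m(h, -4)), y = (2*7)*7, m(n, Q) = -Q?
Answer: -90/43 ≈ -2.0930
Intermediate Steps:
y = 98 (y = 14*7 = 98)
P(h) = (98 + h)/(4 + h) (P(h) = (h + 98)/(h - 1*(-4)) = (98 + h)/(h + 4) = (98 + h)/(4 + h))
-P(82) = -(98 + 82)/(4 + 82) = -180/86 = -1*90/43 = -90/43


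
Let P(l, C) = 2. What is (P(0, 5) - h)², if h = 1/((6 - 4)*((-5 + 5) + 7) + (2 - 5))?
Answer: 441/121 ≈ 3.6446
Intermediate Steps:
h = 1/11 (h = 1/(2*(0 + 7) - 3) = 1/(2*7 - 3) = 1/(14 - 3) = 1/11 ≈ 0.090909)
(P(0, 5) - h)² = (2 - 1*1/11)² = (2 - 1/11)² = (21/11)² = 441/121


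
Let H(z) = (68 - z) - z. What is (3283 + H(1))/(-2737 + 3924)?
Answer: 3349/1187 ≈ 2.8214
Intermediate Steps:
H(z) = 68 - 2*z
(3283 + H(1))/(-2737 + 3924) = (3283 + (68 - 2*1))/(-2737 + 3924) = (3283 + (68 - 2))/1187 = (3283 + 66)*(1/1187) = 3349*(1/1187) = 3349/1187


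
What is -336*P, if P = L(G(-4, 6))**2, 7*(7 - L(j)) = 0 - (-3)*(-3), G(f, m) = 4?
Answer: -161472/7 ≈ -23067.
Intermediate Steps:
L(j) = 58/7 (L(j) = 7 - (0 - (-3)*(-3))/7 = 7 - (0 - 1*9)/7 = 7 - (0 - 9)/7 = 7 - 1/7*(-9) = 7 + 9/7 = 58/7)
P = 3364/49 (P = (58/7)**2 = 3364/49 ≈ 68.653)
-336*P = -336*3364/49 = -161472/7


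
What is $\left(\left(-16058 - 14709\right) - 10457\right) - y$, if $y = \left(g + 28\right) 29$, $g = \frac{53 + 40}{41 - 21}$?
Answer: $- \frac{843417}{20} \approx -42171.0$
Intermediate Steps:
$g = \frac{93}{20} \approx 4.65$
$y = \frac{18937}{20}$ ($y = \left(\frac{93}{20} + 28\right) 29 = \frac{653}{20} \cdot 29 = \frac{18937}{20} \approx 946.85$)
$\left(\left(-16058 - 14709\right) - 10457\right) - y = \left(\left(-16058 - 14709\right) - 10457\right) - \frac{18937}{20} = \left(-30767 - 10457\right) - \frac{18937}{20} = -41224 - \frac{18937}{20} = - \frac{843417}{20}$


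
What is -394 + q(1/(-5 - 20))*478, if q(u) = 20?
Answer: 9166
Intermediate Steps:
-394 + q(1/(-5 - 20))*478 = -394 + 20*478 = -394 + 9560 = 9166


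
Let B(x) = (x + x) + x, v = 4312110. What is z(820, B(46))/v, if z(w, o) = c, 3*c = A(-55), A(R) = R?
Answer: -1/235206 ≈ -4.2516e-6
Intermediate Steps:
B(x) = 3*x (B(x) = 2*x + x = 3*x)
c = -55/3 (c = (1/3)*(-55) = -55/3 ≈ -18.333)
z(w, o) = -55/3
z(820, B(46))/v = -55/3/4312110 = -55/3*1/4312110 = -1/235206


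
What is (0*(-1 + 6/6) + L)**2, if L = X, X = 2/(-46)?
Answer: 1/529 ≈ 0.0018904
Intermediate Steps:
X = -1/23 (X = 2*(-1/46) = -1/23 ≈ -0.043478)
L = -1/23 ≈ -0.043478
(0*(-1 + 6/6) + L)**2 = (0*(-1 + 6/6) - 1/23)**2 = (0*(-1 + 6*(1/6)) - 1/23)**2 = (0*(-1 + 1) - 1/23)**2 = (0*0 - 1/23)**2 = (0 - 1/23)**2 = (-1/23)**2 = 1/529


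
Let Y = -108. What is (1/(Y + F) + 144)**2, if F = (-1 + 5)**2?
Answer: 175483009/8464 ≈ 20733.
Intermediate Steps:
F = 16 (F = 4**2 = 16)
(1/(Y + F) + 144)**2 = (1/(-108 + 16) + 144)**2 = (1/(-92) + 144)**2 = (-1/92 + 144)**2 = (13247/92)**2 = 175483009/8464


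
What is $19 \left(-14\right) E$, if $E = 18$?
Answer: $-4788$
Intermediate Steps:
$19 \left(-14\right) E = 19 \left(-14\right) 18 = \left(-266\right) 18 = -4788$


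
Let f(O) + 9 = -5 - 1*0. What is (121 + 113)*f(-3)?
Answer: -3276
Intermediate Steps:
f(O) = -14 (f(O) = -9 + (-5 - 1*0) = -9 + (-5 + 0) = -9 - 5 = -14)
(121 + 113)*f(-3) = (121 + 113)*(-14) = 234*(-14) = -3276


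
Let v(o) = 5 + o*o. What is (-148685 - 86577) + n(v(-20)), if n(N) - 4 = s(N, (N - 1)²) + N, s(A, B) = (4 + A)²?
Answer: -67572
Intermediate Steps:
v(o) = 5 + o²
n(N) = 4 + N + (4 + N)² (n(N) = 4 + ((4 + N)² + N) = 4 + (N + (4 + N)²) = 4 + N + (4 + N)²)
(-148685 - 86577) + n(v(-20)) = (-148685 - 86577) + (4 + (5 + (-20)²) + (4 + (5 + (-20)²))²) = -235262 + (4 + (5 + 400) + (4 + (5 + 400))²) = -235262 + (4 + 405 + (4 + 405)²) = -235262 + (4 + 405 + 409²) = -235262 + (4 + 405 + 167281) = -235262 + 167690 = -67572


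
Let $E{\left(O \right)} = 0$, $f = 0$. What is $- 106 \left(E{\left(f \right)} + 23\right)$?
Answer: $-2438$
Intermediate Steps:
$- 106 \left(E{\left(f \right)} + 23\right) = - 106 \left(0 + 23\right) = \left(-106\right) 23 = -2438$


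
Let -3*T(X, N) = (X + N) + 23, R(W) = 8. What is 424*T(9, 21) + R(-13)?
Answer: -22448/3 ≈ -7482.7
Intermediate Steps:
T(X, N) = -23/3 - N/3 - X/3 (T(X, N) = -((X + N) + 23)/3 = -((N + X) + 23)/3 = -(23 + N + X)/3 = -23/3 - N/3 - X/3)
424*T(9, 21) + R(-13) = 424*(-23/3 - 1/3*21 - 1/3*9) + 8 = 424*(-23/3 - 7 - 3) + 8 = 424*(-53/3) + 8 = -22472/3 + 8 = -22448/3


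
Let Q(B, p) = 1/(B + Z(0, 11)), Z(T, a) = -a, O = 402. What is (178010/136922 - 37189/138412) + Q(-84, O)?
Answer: 918993749513/900203273540 ≈ 1.0209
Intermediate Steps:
Q(B, p) = 1/(-11 + B) (Q(B, p) = 1/(B - 1*11) = 1/(B - 11) = 1/(-11 + B))
(178010/136922 - 37189/138412) + Q(-84, O) = (178010/136922 - 37189/138412) + 1/(-11 - 84) = (178010*(1/136922) - 37189*1/138412) + 1/(-95) = (89005/68461 - 37189/138412) - 1/95 = 9773363931/9475823932 - 1/95 = 918993749513/900203273540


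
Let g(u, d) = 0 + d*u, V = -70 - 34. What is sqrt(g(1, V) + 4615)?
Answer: sqrt(4511) ≈ 67.164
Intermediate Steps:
V = -104
g(u, d) = d*u
sqrt(g(1, V) + 4615) = sqrt(-104*1 + 4615) = sqrt(-104 + 4615) = sqrt(4511)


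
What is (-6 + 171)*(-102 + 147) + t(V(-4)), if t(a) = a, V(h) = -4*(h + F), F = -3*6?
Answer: 7513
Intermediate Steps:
F = -18
V(h) = 72 - 4*h (V(h) = -4*(h - 18) = -4*(-18 + h) = 72 - 4*h)
(-6 + 171)*(-102 + 147) + t(V(-4)) = (-6 + 171)*(-102 + 147) + (72 - 4*(-4)) = 165*45 + (72 + 16) = 7425 + 88 = 7513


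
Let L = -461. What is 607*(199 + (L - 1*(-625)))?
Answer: 220341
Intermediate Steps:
607*(199 + (L - 1*(-625))) = 607*(199 + (-461 - 1*(-625))) = 607*(199 + (-461 + 625)) = 607*(199 + 164) = 607*363 = 220341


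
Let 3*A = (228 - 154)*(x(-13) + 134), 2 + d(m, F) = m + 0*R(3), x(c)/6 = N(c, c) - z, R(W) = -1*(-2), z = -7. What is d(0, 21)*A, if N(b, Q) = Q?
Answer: -14504/3 ≈ -4834.7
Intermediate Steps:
R(W) = 2
x(c) = 42 + 6*c (x(c) = 6*(c - 1*(-7)) = 6*(c + 7) = 6*(7 + c) = 42 + 6*c)
d(m, F) = -2 + m (d(m, F) = -2 + (m + 0*2) = -2 + (m + 0) = -2 + m)
A = 7252/3 (A = ((228 - 154)*((42 + 6*(-13)) + 134))/3 = (74*((42 - 78) + 134))/3 = (74*(-36 + 134))/3 = (74*98)/3 = (⅓)*7252 = 7252/3 ≈ 2417.3)
d(0, 21)*A = (-2 + 0)*(7252/3) = -2*7252/3 = -14504/3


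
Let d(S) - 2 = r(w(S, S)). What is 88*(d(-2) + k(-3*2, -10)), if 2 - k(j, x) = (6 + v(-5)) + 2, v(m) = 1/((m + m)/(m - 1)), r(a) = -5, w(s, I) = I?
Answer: -4224/5 ≈ -844.80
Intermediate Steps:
d(S) = -3 (d(S) = 2 - 5 = -3)
v(m) = (-1 + m)/(2*m) (v(m) = 1/((2*m)/(-1 + m)) = 1/(2*m/(-1 + m)) = (-1 + m)/(2*m))
k(j, x) = -33/5 (k(j, x) = 2 - ((6 + (½)*(-1 - 5)/(-5)) + 2) = 2 - ((6 + (½)*(-⅕)*(-6)) + 2) = 2 - ((6 + ⅗) + 2) = 2 - (33/5 + 2) = 2 - 1*43/5 = 2 - 43/5 = -33/5)
88*(d(-2) + k(-3*2, -10)) = 88*(-3 - 33/5) = 88*(-48/5) = -4224/5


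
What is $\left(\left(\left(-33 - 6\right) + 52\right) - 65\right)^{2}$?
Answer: $2704$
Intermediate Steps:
$\left(\left(\left(-33 - 6\right) + 52\right) - 65\right)^{2} = \left(\left(-39 + 52\right) - 65\right)^{2} = \left(13 - 65\right)^{2} = \left(-52\right)^{2} = 2704$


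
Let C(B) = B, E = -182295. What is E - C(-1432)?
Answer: -180863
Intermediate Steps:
E - C(-1432) = -182295 - 1*(-1432) = -182295 + 1432 = -180863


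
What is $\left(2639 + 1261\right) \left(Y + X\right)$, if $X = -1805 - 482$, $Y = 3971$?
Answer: $6567600$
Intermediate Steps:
$X = -2287$ ($X = -1805 - 482 = -2287$)
$\left(2639 + 1261\right) \left(Y + X\right) = \left(2639 + 1261\right) \left(3971 - 2287\right) = 3900 \cdot 1684 = 6567600$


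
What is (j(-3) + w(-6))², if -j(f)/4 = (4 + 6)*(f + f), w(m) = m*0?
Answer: 57600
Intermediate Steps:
w(m) = 0
j(f) = -80*f (j(f) = -4*(4 + 6)*(f + f) = -40*2*f = -80*f)
(j(-3) + w(-6))² = (-80*(-3) + 0)² = (240 + 0)² = 240² = 57600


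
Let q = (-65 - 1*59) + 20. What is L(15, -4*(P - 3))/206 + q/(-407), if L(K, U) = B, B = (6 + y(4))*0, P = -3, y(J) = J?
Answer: 104/407 ≈ 0.25553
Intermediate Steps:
q = -104 (q = (-65 - 59) + 20 = -124 + 20 = -104)
B = 0 (B = (6 + 4)*0 = 10*0 = 0)
L(K, U) = 0
L(15, -4*(P - 3))/206 + q/(-407) = 0/206 - 104/(-407) = 0*(1/206) - 104*(-1/407) = 0 + 104/407 = 104/407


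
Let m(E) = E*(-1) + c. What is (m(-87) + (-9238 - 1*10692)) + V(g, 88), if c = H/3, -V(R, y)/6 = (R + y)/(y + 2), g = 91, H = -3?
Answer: -297839/15 ≈ -19856.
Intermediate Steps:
V(R, y) = -6*(R + y)/(2 + y) (V(R, y) = -6*(R + y)/(y + 2) = -6*(R + y)/(2 + y))
c = -1 (c = -3/3 = -3*⅓ = -1)
m(E) = -1 - E (m(E) = E*(-1) - 1 = -E - 1 = -1 - E)
(m(-87) + (-9238 - 1*10692)) + V(g, 88) = ((-1 - 1*(-87)) + (-9238 - 1*10692)) + 6*(-1*91 - 1*88)/(2 + 88) = ((-1 + 87) + (-9238 - 10692)) + 6*(-91 - 88)/90 = (86 - 19930) + 6*(1/90)*(-179) = -19844 - 179/15 = -297839/15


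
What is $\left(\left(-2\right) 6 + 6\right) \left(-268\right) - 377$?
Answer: $1231$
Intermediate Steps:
$\left(\left(-2\right) 6 + 6\right) \left(-268\right) - 377 = \left(-12 + 6\right) \left(-268\right) - 377 = \left(-6\right) \left(-268\right) - 377 = 1608 - 377 = 1231$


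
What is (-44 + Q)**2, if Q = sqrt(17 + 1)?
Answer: 1954 - 264*sqrt(2) ≈ 1580.6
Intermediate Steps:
Q = 3*sqrt(2) (Q = sqrt(18) = 3*sqrt(2) ≈ 4.2426)
(-44 + Q)**2 = (-44 + 3*sqrt(2))**2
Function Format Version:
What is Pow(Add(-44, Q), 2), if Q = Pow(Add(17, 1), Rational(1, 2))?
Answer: Add(1954, Mul(-264, Pow(2, Rational(1, 2)))) ≈ 1580.6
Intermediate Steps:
Q = Mul(3, Pow(2, Rational(1, 2))) (Q = Pow(18, Rational(1, 2)) = Mul(3, Pow(2, Rational(1, 2))) ≈ 4.2426)
Pow(Add(-44, Q), 2) = Pow(Add(-44, Mul(3, Pow(2, Rational(1, 2)))), 2)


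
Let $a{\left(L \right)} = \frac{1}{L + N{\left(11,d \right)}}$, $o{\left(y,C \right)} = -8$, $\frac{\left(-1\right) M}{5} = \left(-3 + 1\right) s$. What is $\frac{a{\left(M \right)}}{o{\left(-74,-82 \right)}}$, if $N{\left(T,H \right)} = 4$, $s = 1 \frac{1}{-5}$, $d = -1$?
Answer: $- \frac{1}{16} \approx -0.0625$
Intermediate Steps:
$s = - \frac{1}{5}$ ($s = 1 \left(- \frac{1}{5}\right) = - \frac{1}{5} \approx -0.2$)
$M = -2$ ($M = - 5 \left(-3 + 1\right) \left(- \frac{1}{5}\right) = - 5 \left(\left(-2\right) \left(- \frac{1}{5}\right)\right) = \left(-5\right) \frac{2}{5} = -2$)
$a{\left(L \right)} = \frac{1}{4 + L}$ ($a{\left(L \right)} = \frac{1}{L + 4} = \frac{1}{4 + L}$)
$\frac{a{\left(M \right)}}{o{\left(-74,-82 \right)}} = \frac{1}{\left(4 - 2\right) \left(-8\right)} = \frac{1}{2} \left(- \frac{1}{8}\right) = - \frac{1}{16}$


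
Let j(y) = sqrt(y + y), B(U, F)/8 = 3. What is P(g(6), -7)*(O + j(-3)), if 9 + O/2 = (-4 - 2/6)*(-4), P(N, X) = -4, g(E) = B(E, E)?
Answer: -200/3 - 4*I*sqrt(6) ≈ -66.667 - 9.798*I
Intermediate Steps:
B(U, F) = 24 (B(U, F) = 8*3 = 24)
g(E) = 24
j(y) = sqrt(2)*sqrt(y) (j(y) = sqrt(2*y) = sqrt(2)*sqrt(y))
O = 50/3 (O = -18 + 2*((-4 - 2/6)*(-4)) = -18 + 2*((-4 - 2*1/6)*(-4)) = -18 + 2*((-4 - 1/3)*(-4)) = -18 + 2*(-13/3*(-4)) = -18 + 2*(52/3) = -18 + 104/3 = 50/3 ≈ 16.667)
P(g(6), -7)*(O + j(-3)) = -4*(50/3 + sqrt(2)*sqrt(-3)) = -4*(50/3 + sqrt(2)*(I*sqrt(3))) = -4*(50/3 + I*sqrt(6)) = -200/3 - 4*I*sqrt(6)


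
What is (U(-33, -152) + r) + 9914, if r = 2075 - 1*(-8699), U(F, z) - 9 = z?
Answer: 20545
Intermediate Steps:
U(F, z) = 9 + z
r = 10774 (r = 2075 + 8699 = 10774)
(U(-33, -152) + r) + 9914 = ((9 - 152) + 10774) + 9914 = (-143 + 10774) + 9914 = 10631 + 9914 = 20545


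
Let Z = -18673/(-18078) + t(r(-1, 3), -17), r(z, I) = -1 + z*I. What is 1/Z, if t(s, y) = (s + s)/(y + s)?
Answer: 126546/178919 ≈ 0.70728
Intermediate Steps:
r(z, I) = -1 + I*z
t(s, y) = 2*s/(s + y) (t(s, y) = (2*s)/(s + y) = 2*s/(s + y))
Z = 178919/126546 (Z = -18673/(-18078) + 2*(-1 + 3*(-1))/((-1 + 3*(-1)) - 17) = -18673*(-1/18078) + 2*(-1 - 3)/((-1 - 3) - 17) = 18673/18078 + 2*(-4)/(-4 - 17) = 18673/18078 + 2*(-4)/(-21) = 18673/18078 + 2*(-4)*(-1/21) = 18673/18078 + 8/21 = 178919/126546 ≈ 1.4139)
1/Z = 1/(178919/126546) = 126546/178919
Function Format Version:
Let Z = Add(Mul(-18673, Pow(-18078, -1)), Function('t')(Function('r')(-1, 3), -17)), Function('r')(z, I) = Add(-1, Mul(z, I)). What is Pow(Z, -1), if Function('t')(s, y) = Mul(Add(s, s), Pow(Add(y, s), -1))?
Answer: Rational(126546, 178919) ≈ 0.70728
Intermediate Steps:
Function('r')(z, I) = Add(-1, Mul(I, z))
Function('t')(s, y) = Mul(2, s, Pow(Add(s, y), -1)) (Function('t')(s, y) = Mul(Mul(2, s), Pow(Add(s, y), -1)) = Mul(2, s, Pow(Add(s, y), -1)))
Z = Rational(178919, 126546) (Z = Add(Mul(-18673, Pow(-18078, -1)), Mul(2, Add(-1, Mul(3, -1)), Pow(Add(Add(-1, Mul(3, -1)), -17), -1))) = Add(Mul(-18673, Rational(-1, 18078)), Mul(2, Add(-1, -3), Pow(Add(Add(-1, -3), -17), -1))) = Add(Rational(18673, 18078), Mul(2, -4, Pow(Add(-4, -17), -1))) = Add(Rational(18673, 18078), Mul(2, -4, Pow(-21, -1))) = Add(Rational(18673, 18078), Mul(2, -4, Rational(-1, 21))) = Add(Rational(18673, 18078), Rational(8, 21)) = Rational(178919, 126546) ≈ 1.4139)
Pow(Z, -1) = Pow(Rational(178919, 126546), -1) = Rational(126546, 178919)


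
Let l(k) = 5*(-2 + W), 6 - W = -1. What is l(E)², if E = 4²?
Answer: 625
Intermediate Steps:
W = 7 (W = 6 - 1*(-1) = 6 + 1 = 7)
E = 16
l(k) = 25 (l(k) = 5*(-2 + 7) = 5*5 = 25)
l(E)² = 25² = 625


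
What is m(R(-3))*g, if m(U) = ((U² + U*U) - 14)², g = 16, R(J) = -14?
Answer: 2286144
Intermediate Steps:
m(U) = (-14 + 2*U²)² (m(U) = ((U² + U²) - 14)² = (2*U² - 14)² = (-14 + 2*U²)²)
m(R(-3))*g = (4*(-7 + (-14)²)²)*16 = (4*(-7 + 196)²)*16 = (4*189²)*16 = (4*35721)*16 = 142884*16 = 2286144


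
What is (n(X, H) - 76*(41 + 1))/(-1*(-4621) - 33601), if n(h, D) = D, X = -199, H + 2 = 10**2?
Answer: 221/2070 ≈ 0.10676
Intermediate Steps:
H = 98 (H = -2 + 10**2 = -2 + 100 = 98)
(n(X, H) - 76*(41 + 1))/(-1*(-4621) - 33601) = (98 - 76*(41 + 1))/(-1*(-4621) - 33601) = (98 - 76*42)/(4621 - 33601) = (98 - 3192)/(-28980) = -3094*(-1/28980) = 221/2070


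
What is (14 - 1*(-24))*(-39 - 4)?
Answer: -1634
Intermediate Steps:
(14 - 1*(-24))*(-39 - 4) = (14 + 24)*(-43) = 38*(-43) = -1634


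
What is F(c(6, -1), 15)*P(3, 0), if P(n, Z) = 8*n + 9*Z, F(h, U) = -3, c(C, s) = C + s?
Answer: -72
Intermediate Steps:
F(c(6, -1), 15)*P(3, 0) = -3*(8*3 + 9*0) = -3*(24 + 0) = -3*24 = -72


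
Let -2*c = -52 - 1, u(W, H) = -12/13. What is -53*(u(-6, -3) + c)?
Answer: -35245/26 ≈ -1355.6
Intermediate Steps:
u(W, H) = -12/13 (u(W, H) = -12*1/13 = -12/13)
c = 53/2 (c = -(-52 - 1)/2 = -½*(-53) = 53/2 ≈ 26.500)
-53*(u(-6, -3) + c) = -53*(-12/13 + 53/2) = -53*665/26 = -35245/26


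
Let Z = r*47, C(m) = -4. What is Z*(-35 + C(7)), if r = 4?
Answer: -7332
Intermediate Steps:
Z = 188 (Z = 4*47 = 188)
Z*(-35 + C(7)) = 188*(-35 - 4) = 188*(-39) = -7332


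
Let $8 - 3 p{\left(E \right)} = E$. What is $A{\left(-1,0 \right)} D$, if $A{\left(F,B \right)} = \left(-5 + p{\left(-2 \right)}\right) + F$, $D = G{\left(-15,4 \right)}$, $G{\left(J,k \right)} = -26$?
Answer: $\frac{208}{3} \approx 69.333$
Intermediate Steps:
$D = -26$
$p{\left(E \right)} = \frac{8}{3} - \frac{E}{3}$
$A{\left(F,B \right)} = - \frac{5}{3} + F$ ($A{\left(F,B \right)} = \left(-5 + \left(\frac{8}{3} - - \frac{2}{3}\right)\right) + F = \left(-5 + \left(\frac{8}{3} + \frac{2}{3}\right)\right) + F = \left(-5 + \frac{10}{3}\right) + F = - \frac{5}{3} + F$)
$A{\left(-1,0 \right)} D = \left(- \frac{5}{3} - 1\right) \left(-26\right) = \left(- \frac{8}{3}\right) \left(-26\right) = \frac{208}{3}$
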